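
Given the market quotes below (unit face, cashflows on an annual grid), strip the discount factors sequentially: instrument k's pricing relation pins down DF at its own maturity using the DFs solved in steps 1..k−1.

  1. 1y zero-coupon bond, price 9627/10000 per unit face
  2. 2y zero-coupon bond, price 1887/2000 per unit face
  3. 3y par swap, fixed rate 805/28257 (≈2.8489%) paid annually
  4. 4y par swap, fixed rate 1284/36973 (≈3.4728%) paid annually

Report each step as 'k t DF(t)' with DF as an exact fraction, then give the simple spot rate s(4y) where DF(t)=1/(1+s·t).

1 1 9627/10000
2 2 1887/2000
3 3 1839/2000
4 4 2179/2500
s(4y) = (1/(2179/2500) − 1)/(4) = 321/8716 ≈ 3.6829%

step 1 [1y] zero: DF = P = 9627/10000 ≈ 0.962700
step 2 [2y] zero: DF = P = 1887/2000 ≈ 0.943500
step 3 [3y] swap r/1=805/28257: DF=(1 − 805/28257·(0.962700+0.943500))/(1+805/28257) = 1839/2000 ≈ 0.919500
step 4 [4y] swap r/1=1284/36973: DF=(1 − 1284/36973·(0.962700+0.943500+0.919500))/(1+1284/36973) = 2179/2500 ≈ 0.871600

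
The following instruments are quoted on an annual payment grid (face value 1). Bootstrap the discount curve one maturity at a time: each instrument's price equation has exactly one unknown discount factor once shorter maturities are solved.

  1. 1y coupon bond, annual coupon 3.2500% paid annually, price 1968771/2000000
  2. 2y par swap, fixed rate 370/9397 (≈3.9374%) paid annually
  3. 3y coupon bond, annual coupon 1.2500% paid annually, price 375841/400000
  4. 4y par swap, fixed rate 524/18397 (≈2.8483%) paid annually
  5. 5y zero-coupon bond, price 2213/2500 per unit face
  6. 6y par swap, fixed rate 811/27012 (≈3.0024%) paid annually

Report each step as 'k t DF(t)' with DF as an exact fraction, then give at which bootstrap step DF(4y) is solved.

step 1 [1y] bond c/1=13/400: DF=(1968771/2000000 − 13/400·(0))/(1+13/400) = 4767/5000 ≈ 0.953400
step 2 [2y] swap r/1=370/9397: DF=(1 − 370/9397·(0.953400))/(1+370/9397) = 463/500 ≈ 0.926000
step 3 [3y] bond c/1=1/80: DF=(375841/400000 − 1/80·(0.953400+0.926000))/(1+1/80) = 1131/1250 ≈ 0.904800
step 4 [4y] swap r/1=524/18397: DF=(1 − 524/18397·(0.953400+0.926000+0.904800))/(1+524/18397) = 1119/1250 ≈ 0.895200
step 5 [5y] zero: DF = P = 2213/2500 ≈ 0.885200
step 6 [6y] swap r/1=811/27012: DF=(1 − 811/27012·(0.953400+0.926000+0.904800+0.895200+0.885200))/(1+811/27012) = 4189/5000 ≈ 0.837800

1 1 4767/5000
2 2 463/500
3 3 1131/1250
4 4 1119/1250
5 5 2213/2500
6 6 4189/5000
DF(4y) is solved at step 4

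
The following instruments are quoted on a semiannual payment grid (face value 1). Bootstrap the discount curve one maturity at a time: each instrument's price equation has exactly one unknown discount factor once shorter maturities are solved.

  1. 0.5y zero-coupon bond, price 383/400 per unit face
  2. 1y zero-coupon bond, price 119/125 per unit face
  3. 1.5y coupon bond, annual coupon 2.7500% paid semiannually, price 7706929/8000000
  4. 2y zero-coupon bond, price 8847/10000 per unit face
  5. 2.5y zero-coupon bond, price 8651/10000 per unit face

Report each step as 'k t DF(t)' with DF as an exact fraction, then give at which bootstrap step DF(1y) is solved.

1 1/2 383/400
2 1 119/125
3 3/2 2311/2500
4 2 8847/10000
5 5/2 8651/10000
DF(1y) is solved at step 2

step 1 [0.5y] zero: DF = P = 383/400 ≈ 0.957500
step 2 [1y] zero: DF = P = 119/125 ≈ 0.952000
step 3 [1.5y] bond c/2=11/800: DF=(7706929/8000000 − 11/800·(0.957500+0.952000))/(1+11/800) = 2311/2500 ≈ 0.924400
step 4 [2y] zero: DF = P = 8847/10000 ≈ 0.884700
step 5 [2.5y] zero: DF = P = 8651/10000 ≈ 0.865100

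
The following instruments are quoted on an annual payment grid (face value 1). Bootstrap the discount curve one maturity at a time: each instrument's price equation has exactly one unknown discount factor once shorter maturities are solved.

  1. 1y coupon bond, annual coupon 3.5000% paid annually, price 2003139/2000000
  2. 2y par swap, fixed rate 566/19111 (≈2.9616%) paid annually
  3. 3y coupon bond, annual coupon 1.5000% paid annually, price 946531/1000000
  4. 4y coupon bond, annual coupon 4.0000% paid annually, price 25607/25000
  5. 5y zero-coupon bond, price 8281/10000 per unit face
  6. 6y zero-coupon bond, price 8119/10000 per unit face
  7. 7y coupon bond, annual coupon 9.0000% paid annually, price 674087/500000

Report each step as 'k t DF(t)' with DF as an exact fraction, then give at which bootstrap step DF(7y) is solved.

1 1 9677/10000
2 2 4717/5000
3 3 9043/10000
4 4 4383/5000
5 5 8281/10000
6 6 8119/10000
7 7 3983/5000
DF(7y) is solved at step 7

step 1 [1y] bond c/1=7/200: DF=(2003139/2000000 − 7/200·(0))/(1+7/200) = 9677/10000 ≈ 0.967700
step 2 [2y] swap r/1=566/19111: DF=(1 − 566/19111·(0.967700))/(1+566/19111) = 4717/5000 ≈ 0.943400
step 3 [3y] bond c/1=3/200: DF=(946531/1000000 − 3/200·(0.967700+0.943400))/(1+3/200) = 9043/10000 ≈ 0.904300
step 4 [4y] bond c/1=1/25: DF=(25607/25000 − 1/25·(0.967700+0.943400+0.904300))/(1+1/25) = 4383/5000 ≈ 0.876600
step 5 [5y] zero: DF = P = 8281/10000 ≈ 0.828100
step 6 [6y] zero: DF = P = 8119/10000 ≈ 0.811900
step 7 [7y] bond c/1=9/100: DF=(674087/500000 − 9/100·(0.967700+0.943400+0.904300+0.876600+0.828100+0.811900))/(1+9/100) = 3983/5000 ≈ 0.796600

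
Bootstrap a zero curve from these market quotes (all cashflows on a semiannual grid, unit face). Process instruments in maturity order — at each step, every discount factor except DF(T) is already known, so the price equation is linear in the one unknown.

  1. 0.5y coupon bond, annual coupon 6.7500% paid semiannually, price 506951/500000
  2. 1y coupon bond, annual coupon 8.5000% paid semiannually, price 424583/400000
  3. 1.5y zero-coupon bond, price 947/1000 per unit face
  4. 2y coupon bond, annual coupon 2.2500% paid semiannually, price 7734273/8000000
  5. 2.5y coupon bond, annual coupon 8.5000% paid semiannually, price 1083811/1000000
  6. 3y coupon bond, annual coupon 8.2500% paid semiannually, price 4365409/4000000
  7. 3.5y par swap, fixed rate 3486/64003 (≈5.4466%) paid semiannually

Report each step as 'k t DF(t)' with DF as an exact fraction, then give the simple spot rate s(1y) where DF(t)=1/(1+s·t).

step 1 [0.5y] bond c/2=27/800: DF=(506951/500000 − 27/800·(0))/(1+27/800) = 613/625 ≈ 0.980800
step 2 [1y] bond c/2=17/400: DF=(424583/400000 − 17/400·(0.980800))/(1+17/400) = 4891/5000 ≈ 0.978200
step 3 [1.5y] zero: DF = P = 947/1000 ≈ 0.947000
step 4 [2y] bond c/2=9/800: DF=(7734273/8000000 − 9/800·(0.980800+0.978200+0.947000))/(1+9/800) = 9237/10000 ≈ 0.923700
step 5 [2.5y] bond c/2=17/400: DF=(1083811/1000000 − 17/400·(0.980800+0.978200+0.947000+0.923700))/(1+17/400) = 1767/2000 ≈ 0.883500
step 6 [3y] bond c/2=33/800: DF=(4365409/4000000 − 33/800·(0.980800+0.978200+0.947000+0.923700+0.883500))/(1+33/800) = 4307/5000 ≈ 0.861400
step 7 [3.5y] swap r/2=1743/64003: DF=(1 − 1743/64003·(0.980800+0.978200+0.947000+0.923700+0.883500+0.861400))/(1+1743/64003) = 8257/10000 ≈ 0.825700

1 1/2 613/625
2 1 4891/5000
3 3/2 947/1000
4 2 9237/10000
5 5/2 1767/2000
6 3 4307/5000
7 7/2 8257/10000
s(1y) = (1/(4891/5000) − 1)/(1) = 109/4891 ≈ 2.2286%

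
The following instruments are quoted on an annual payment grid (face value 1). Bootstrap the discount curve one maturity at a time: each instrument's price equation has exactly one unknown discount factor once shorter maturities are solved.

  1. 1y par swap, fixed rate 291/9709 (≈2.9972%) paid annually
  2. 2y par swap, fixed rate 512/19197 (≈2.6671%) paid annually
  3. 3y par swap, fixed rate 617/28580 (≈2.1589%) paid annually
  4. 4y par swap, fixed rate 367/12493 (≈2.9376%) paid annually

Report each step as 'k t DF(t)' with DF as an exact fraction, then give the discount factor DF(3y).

1 1 9709/10000
2 2 593/625
3 3 9383/10000
4 4 8899/10000
DF(3y) = 9383/10000 ≈ 0.938300

step 1 [1y] swap r/1=291/9709: DF=(1 − 291/9709·(0))/(1+291/9709) = 9709/10000 ≈ 0.970900
step 2 [2y] swap r/1=512/19197: DF=(1 − 512/19197·(0.970900))/(1+512/19197) = 593/625 ≈ 0.948800
step 3 [3y] swap r/1=617/28580: DF=(1 − 617/28580·(0.970900+0.948800))/(1+617/28580) = 9383/10000 ≈ 0.938300
step 4 [4y] swap r/1=367/12493: DF=(1 − 367/12493·(0.970900+0.948800+0.938300))/(1+367/12493) = 8899/10000 ≈ 0.889900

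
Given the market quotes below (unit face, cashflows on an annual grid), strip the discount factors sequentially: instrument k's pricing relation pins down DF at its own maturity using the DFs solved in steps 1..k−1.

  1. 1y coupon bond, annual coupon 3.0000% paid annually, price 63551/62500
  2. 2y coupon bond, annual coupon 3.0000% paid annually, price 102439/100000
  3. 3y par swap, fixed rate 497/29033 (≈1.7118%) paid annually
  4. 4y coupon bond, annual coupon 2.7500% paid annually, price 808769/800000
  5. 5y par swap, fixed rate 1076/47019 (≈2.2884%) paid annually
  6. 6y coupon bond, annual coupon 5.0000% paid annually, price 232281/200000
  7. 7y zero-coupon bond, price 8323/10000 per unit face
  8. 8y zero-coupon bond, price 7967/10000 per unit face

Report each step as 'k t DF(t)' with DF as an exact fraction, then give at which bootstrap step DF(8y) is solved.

step 1 [1y] bond c/1=3/100: DF=(63551/62500 − 3/100·(0))/(1+3/100) = 617/625 ≈ 0.987200
step 2 [2y] bond c/1=3/100: DF=(102439/100000 − 3/100·(0.987200))/(1+3/100) = 4829/5000 ≈ 0.965800
step 3 [3y] swap r/1=497/29033: DF=(1 − 497/29033·(0.987200+0.965800))/(1+497/29033) = 9503/10000 ≈ 0.950300
step 4 [4y] bond c/1=11/400: DF=(808769/800000 − 11/400·(0.987200+0.965800+0.950300))/(1+11/400) = 4531/5000 ≈ 0.906200
step 5 [5y] swap r/1=1076/47019: DF=(1 − 1076/47019·(0.987200+0.965800+0.950300+0.906200))/(1+1076/47019) = 2231/2500 ≈ 0.892400
step 6 [6y] bond c/1=1/20: DF=(232281/200000 − 1/20·(0.987200+0.965800+0.950300+0.906200+0.892400))/(1+1/20) = 4411/5000 ≈ 0.882200
step 7 [7y] zero: DF = P = 8323/10000 ≈ 0.832300
step 8 [8y] zero: DF = P = 7967/10000 ≈ 0.796700

1 1 617/625
2 2 4829/5000
3 3 9503/10000
4 4 4531/5000
5 5 2231/2500
6 6 4411/5000
7 7 8323/10000
8 8 7967/10000
DF(8y) is solved at step 8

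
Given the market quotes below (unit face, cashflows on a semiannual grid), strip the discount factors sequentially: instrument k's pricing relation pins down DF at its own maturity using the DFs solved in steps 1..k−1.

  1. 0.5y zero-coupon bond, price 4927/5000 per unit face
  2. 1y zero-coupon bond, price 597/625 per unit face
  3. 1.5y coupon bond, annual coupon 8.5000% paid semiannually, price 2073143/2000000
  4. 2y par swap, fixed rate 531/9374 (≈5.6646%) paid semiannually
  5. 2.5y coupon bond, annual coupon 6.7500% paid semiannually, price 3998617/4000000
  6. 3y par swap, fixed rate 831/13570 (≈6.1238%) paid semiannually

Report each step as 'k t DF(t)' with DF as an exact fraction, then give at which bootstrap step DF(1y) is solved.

step 1 [0.5y] zero: DF = P = 4927/5000 ≈ 0.985400
step 2 [1y] zero: DF = P = 597/625 ≈ 0.955200
step 3 [1.5y] bond c/2=17/400: DF=(2073143/2000000 − 17/400·(0.985400+0.955200))/(1+17/400) = 572/625 ≈ 0.915200
step 4 [2y] swap r/2=531/18748: DF=(1 − 531/18748·(0.985400+0.955200+0.915200))/(1+531/18748) = 4469/5000 ≈ 0.893800
step 5 [2.5y] bond c/2=27/800: DF=(3998617/4000000 − 27/800·(0.985400+0.955200+0.915200+0.893800))/(1+27/800) = 4223/5000 ≈ 0.844600
step 6 [3y] swap r/2=831/27140: DF=(1 − 831/27140·(0.985400+0.955200+0.915200+0.893800+0.844600))/(1+831/27140) = 4169/5000 ≈ 0.833800

1 1/2 4927/5000
2 1 597/625
3 3/2 572/625
4 2 4469/5000
5 5/2 4223/5000
6 3 4169/5000
DF(1y) is solved at step 2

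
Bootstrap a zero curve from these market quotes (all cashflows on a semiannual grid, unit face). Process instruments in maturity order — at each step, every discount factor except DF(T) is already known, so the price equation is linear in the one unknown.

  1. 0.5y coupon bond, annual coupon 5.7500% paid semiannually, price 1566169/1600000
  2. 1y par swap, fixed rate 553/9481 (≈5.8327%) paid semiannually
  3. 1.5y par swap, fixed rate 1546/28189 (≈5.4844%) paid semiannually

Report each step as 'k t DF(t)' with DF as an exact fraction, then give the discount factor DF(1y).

step 1 [0.5y] bond c/2=23/800: DF=(1566169/1600000 − 23/800·(0))/(1+23/800) = 1903/2000 ≈ 0.951500
step 2 [1y] swap r/2=553/18962: DF=(1 − 553/18962·(0.951500))/(1+553/18962) = 9447/10000 ≈ 0.944700
step 3 [1.5y] swap r/2=773/28189: DF=(1 − 773/28189·(0.951500+0.944700))/(1+773/28189) = 9227/10000 ≈ 0.922700

1 1/2 1903/2000
2 1 9447/10000
3 3/2 9227/10000
DF(1y) = 9447/10000 ≈ 0.944700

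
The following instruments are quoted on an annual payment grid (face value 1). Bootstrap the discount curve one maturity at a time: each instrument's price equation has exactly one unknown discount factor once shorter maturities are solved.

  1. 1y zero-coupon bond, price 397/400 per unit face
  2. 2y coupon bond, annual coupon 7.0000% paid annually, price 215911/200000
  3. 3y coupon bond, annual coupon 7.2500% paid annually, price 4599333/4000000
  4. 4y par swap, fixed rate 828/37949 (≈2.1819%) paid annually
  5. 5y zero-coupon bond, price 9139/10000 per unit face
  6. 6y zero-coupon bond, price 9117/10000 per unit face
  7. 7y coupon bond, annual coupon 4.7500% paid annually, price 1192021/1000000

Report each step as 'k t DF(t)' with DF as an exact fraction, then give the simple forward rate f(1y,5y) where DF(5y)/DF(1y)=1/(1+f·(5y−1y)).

1 1 397/400
2 2 118/125
3 3 2353/2500
4 4 2293/2500
5 5 9139/10000
6 6 9117/10000
7 7 8831/10000
f(1y,5y) = ((397/400)/(9139/10000) − 1)/(4) = 393/18278 ≈ 2.1501%

step 1 [1y] zero: DF = P = 397/400 ≈ 0.992500
step 2 [2y] bond c/1=7/100: DF=(215911/200000 − 7/100·(0.992500))/(1+7/100) = 118/125 ≈ 0.944000
step 3 [3y] bond c/1=29/400: DF=(4599333/4000000 − 29/400·(0.992500+0.944000))/(1+29/400) = 2353/2500 ≈ 0.941200
step 4 [4y] swap r/1=828/37949: DF=(1 − 828/37949·(0.992500+0.944000+0.941200))/(1+828/37949) = 2293/2500 ≈ 0.917200
step 5 [5y] zero: DF = P = 9139/10000 ≈ 0.913900
step 6 [6y] zero: DF = P = 9117/10000 ≈ 0.911700
step 7 [7y] bond c/1=19/400: DF=(1192021/1000000 − 19/400·(0.992500+0.944000+0.941200+0.917200+0.913900+0.911700))/(1+19/400) = 8831/10000 ≈ 0.883100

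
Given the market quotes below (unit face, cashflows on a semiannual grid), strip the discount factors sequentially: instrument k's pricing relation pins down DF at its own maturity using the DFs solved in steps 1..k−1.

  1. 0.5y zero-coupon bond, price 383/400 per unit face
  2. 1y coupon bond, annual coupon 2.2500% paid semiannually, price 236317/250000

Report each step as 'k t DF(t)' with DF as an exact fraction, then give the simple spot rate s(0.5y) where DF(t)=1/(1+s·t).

1 1/2 383/400
2 1 9241/10000
s(0.5y) = (1/(383/400) − 1)/(1/2) = 34/383 ≈ 8.8773%

step 1 [0.5y] zero: DF = P = 383/400 ≈ 0.957500
step 2 [1y] bond c/2=9/800: DF=(236317/250000 − 9/800·(0.957500))/(1+9/800) = 9241/10000 ≈ 0.924100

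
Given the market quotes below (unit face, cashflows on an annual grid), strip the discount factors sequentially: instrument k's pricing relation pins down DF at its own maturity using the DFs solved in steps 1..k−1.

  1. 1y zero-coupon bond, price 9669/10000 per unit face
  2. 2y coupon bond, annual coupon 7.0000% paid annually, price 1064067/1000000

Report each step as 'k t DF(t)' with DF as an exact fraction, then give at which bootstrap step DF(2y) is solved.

1 1 9669/10000
2 2 582/625
DF(2y) is solved at step 2

step 1 [1y] zero: DF = P = 9669/10000 ≈ 0.966900
step 2 [2y] bond c/1=7/100: DF=(1064067/1000000 − 7/100·(0.966900))/(1+7/100) = 582/625 ≈ 0.931200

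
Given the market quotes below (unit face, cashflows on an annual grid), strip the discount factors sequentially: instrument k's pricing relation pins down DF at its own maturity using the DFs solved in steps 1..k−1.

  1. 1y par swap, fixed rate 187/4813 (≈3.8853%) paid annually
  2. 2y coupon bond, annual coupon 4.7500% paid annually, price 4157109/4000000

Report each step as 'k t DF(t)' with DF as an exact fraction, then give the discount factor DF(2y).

step 1 [1y] swap r/1=187/4813: DF=(1 − 187/4813·(0))/(1+187/4813) = 4813/5000 ≈ 0.962600
step 2 [2y] bond c/1=19/400: DF=(4157109/4000000 − 19/400·(0.962600))/(1+19/400) = 1897/2000 ≈ 0.948500

1 1 4813/5000
2 2 1897/2000
DF(2y) = 1897/2000 ≈ 0.948500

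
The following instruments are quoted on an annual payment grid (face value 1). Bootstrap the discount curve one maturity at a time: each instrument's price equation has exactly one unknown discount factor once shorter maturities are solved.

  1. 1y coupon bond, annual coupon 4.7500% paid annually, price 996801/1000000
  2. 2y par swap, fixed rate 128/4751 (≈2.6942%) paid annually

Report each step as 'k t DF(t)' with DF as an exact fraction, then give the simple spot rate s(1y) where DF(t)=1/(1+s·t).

1 1 2379/2500
2 2 593/625
s(1y) = (1/(2379/2500) − 1)/(1) = 121/2379 ≈ 5.0862%

step 1 [1y] bond c/1=19/400: DF=(996801/1000000 − 19/400·(0))/(1+19/400) = 2379/2500 ≈ 0.951600
step 2 [2y] swap r/1=128/4751: DF=(1 − 128/4751·(0.951600))/(1+128/4751) = 593/625 ≈ 0.948800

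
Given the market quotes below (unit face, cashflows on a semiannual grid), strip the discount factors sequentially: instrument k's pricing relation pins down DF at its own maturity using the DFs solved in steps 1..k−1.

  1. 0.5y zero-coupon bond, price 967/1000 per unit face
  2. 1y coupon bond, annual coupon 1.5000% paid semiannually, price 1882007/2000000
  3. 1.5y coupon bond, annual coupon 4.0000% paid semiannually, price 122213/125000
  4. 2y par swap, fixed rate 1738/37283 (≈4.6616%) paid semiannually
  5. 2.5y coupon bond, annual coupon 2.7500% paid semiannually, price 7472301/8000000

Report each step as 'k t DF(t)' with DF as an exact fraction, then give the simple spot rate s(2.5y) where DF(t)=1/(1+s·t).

step 1 [0.5y] zero: DF = P = 967/1000 ≈ 0.967000
step 2 [1y] bond c/2=3/400: DF=(1882007/2000000 − 3/400·(0.967000))/(1+3/400) = 2317/2500 ≈ 0.926800
step 3 [1.5y] bond c/2=1/50: DF=(122213/125000 − 1/50·(0.967000+0.926800))/(1+1/50) = 4607/5000 ≈ 0.921400
step 4 [2y] swap r/2=869/37283: DF=(1 − 869/37283·(0.967000+0.926800+0.921400))/(1+869/37283) = 9131/10000 ≈ 0.913100
step 5 [2.5y] bond c/2=11/800: DF=(7472301/8000000 − 11/800·(0.967000+0.926800+0.921400+0.913100))/(1+11/800) = 2177/2500 ≈ 0.870800

1 1/2 967/1000
2 1 2317/2500
3 3/2 4607/5000
4 2 9131/10000
5 5/2 2177/2500
s(2.5y) = (1/(2177/2500) − 1)/(5/2) = 646/10885 ≈ 5.9348%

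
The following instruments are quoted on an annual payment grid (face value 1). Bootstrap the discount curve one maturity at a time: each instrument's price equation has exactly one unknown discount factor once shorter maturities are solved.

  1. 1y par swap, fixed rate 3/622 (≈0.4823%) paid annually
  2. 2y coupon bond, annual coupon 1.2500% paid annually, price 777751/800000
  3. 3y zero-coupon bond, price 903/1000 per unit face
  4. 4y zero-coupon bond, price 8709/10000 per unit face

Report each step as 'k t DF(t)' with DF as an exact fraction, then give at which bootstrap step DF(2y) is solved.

1 1 622/625
2 2 9479/10000
3 3 903/1000
4 4 8709/10000
DF(2y) is solved at step 2

step 1 [1y] swap r/1=3/622: DF=(1 − 3/622·(0))/(1+3/622) = 622/625 ≈ 0.995200
step 2 [2y] bond c/1=1/80: DF=(777751/800000 − 1/80·(0.995200))/(1+1/80) = 9479/10000 ≈ 0.947900
step 3 [3y] zero: DF = P = 903/1000 ≈ 0.903000
step 4 [4y] zero: DF = P = 8709/10000 ≈ 0.870900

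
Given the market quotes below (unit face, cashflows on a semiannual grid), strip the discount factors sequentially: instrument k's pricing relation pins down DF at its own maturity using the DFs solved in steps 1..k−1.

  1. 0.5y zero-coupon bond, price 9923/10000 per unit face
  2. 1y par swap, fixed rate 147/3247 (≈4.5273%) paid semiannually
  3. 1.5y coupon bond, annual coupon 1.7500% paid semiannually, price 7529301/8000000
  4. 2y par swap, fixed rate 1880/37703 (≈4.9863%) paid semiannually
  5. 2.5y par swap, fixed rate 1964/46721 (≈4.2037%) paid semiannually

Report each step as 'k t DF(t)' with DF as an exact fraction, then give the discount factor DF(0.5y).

step 1 [0.5y] zero: DF = P = 9923/10000 ≈ 0.992300
step 2 [1y] swap r/2=147/6494: DF=(1 − 147/6494·(0.992300))/(1+147/6494) = 9559/10000 ≈ 0.955900
step 3 [1.5y] bond c/2=7/800: DF=(7529301/8000000 − 7/800·(0.992300+0.955900))/(1+7/800) = 9161/10000 ≈ 0.916100
step 4 [2y] swap r/2=940/37703: DF=(1 − 940/37703·(0.992300+0.955900+0.916100))/(1+940/37703) = 453/500 ≈ 0.906000
step 5 [2.5y] swap r/2=982/46721: DF=(1 − 982/46721·(0.992300+0.955900+0.916100+0.906000))/(1+982/46721) = 4509/5000 ≈ 0.901800

1 1/2 9923/10000
2 1 9559/10000
3 3/2 9161/10000
4 2 453/500
5 5/2 4509/5000
DF(0.5y) = 9923/10000 ≈ 0.992300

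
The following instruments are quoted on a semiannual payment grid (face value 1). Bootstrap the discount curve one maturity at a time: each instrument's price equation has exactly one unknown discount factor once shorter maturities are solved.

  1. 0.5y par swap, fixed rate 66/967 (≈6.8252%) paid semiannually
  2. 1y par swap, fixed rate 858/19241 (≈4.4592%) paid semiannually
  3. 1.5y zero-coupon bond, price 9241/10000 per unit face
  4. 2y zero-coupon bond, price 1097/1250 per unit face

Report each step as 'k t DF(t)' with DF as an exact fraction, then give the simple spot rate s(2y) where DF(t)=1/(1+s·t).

1 1/2 967/1000
2 1 9571/10000
3 3/2 9241/10000
4 2 1097/1250
s(2y) = (1/(1097/1250) − 1)/(2) = 153/2194 ≈ 6.9736%

step 1 [0.5y] swap r/2=33/967: DF=(1 − 33/967·(0))/(1+33/967) = 967/1000 ≈ 0.967000
step 2 [1y] swap r/2=429/19241: DF=(1 − 429/19241·(0.967000))/(1+429/19241) = 9571/10000 ≈ 0.957100
step 3 [1.5y] zero: DF = P = 9241/10000 ≈ 0.924100
step 4 [2y] zero: DF = P = 1097/1250 ≈ 0.877600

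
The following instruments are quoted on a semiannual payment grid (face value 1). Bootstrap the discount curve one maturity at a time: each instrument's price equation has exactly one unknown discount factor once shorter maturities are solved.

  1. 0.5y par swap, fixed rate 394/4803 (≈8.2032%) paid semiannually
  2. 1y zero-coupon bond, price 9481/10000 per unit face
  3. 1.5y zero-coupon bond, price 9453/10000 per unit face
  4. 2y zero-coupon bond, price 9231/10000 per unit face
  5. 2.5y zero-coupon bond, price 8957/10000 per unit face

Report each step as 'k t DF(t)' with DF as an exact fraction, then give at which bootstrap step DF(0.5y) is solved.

1 1/2 4803/5000
2 1 9481/10000
3 3/2 9453/10000
4 2 9231/10000
5 5/2 8957/10000
DF(0.5y) is solved at step 1

step 1 [0.5y] swap r/2=197/4803: DF=(1 − 197/4803·(0))/(1+197/4803) = 4803/5000 ≈ 0.960600
step 2 [1y] zero: DF = P = 9481/10000 ≈ 0.948100
step 3 [1.5y] zero: DF = P = 9453/10000 ≈ 0.945300
step 4 [2y] zero: DF = P = 9231/10000 ≈ 0.923100
step 5 [2.5y] zero: DF = P = 8957/10000 ≈ 0.895700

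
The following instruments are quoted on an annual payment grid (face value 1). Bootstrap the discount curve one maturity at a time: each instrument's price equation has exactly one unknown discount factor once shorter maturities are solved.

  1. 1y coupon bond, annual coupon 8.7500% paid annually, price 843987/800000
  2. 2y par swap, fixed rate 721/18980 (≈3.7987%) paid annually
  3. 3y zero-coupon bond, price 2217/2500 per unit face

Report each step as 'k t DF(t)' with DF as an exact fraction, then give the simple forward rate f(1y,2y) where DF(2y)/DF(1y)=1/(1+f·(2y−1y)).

step 1 [1y] bond c/1=7/80: DF=(843987/800000 − 7/80·(0))/(1+7/80) = 9701/10000 ≈ 0.970100
step 2 [2y] swap r/1=721/18980: DF=(1 − 721/18980·(0.970100))/(1+721/18980) = 9279/10000 ≈ 0.927900
step 3 [3y] zero: DF = P = 2217/2500 ≈ 0.886800

1 1 9701/10000
2 2 9279/10000
3 3 2217/2500
f(1y,2y) = ((9701/10000)/(9279/10000) − 1)/(1) = 422/9279 ≈ 4.5479%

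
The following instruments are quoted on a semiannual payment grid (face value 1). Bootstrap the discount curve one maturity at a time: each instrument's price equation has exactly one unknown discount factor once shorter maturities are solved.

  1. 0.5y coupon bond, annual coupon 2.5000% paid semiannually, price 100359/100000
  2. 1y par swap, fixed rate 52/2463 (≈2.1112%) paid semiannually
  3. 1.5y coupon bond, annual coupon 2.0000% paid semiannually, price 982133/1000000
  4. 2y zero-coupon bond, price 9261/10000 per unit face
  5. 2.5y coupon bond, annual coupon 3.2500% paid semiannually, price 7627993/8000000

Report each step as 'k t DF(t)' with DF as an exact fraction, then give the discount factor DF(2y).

step 1 [0.5y] bond c/2=1/80: DF=(100359/100000 − 1/80·(0))/(1+1/80) = 1239/1250 ≈ 0.991200
step 2 [1y] swap r/2=26/2463: DF=(1 − 26/2463·(0.991200))/(1+26/2463) = 612/625 ≈ 0.979200
step 3 [1.5y] bond c/2=1/100: DF=(982133/1000000 − 1/100·(0.991200+0.979200))/(1+1/100) = 9529/10000 ≈ 0.952900
step 4 [2y] zero: DF = P = 9261/10000 ≈ 0.926100
step 5 [2.5y] bond c/2=13/800: DF=(7627993/8000000 − 13/800·(0.991200+0.979200+0.952900+0.926100))/(1+13/800) = 8767/10000 ≈ 0.876700

1 1/2 1239/1250
2 1 612/625
3 3/2 9529/10000
4 2 9261/10000
5 5/2 8767/10000
DF(2y) = 9261/10000 ≈ 0.926100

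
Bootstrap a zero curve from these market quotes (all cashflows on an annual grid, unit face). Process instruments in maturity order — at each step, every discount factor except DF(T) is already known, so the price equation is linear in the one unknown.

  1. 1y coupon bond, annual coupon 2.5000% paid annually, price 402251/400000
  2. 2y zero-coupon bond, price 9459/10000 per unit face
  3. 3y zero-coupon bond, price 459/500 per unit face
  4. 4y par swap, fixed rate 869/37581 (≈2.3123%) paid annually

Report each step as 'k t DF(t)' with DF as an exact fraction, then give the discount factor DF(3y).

1 1 9811/10000
2 2 9459/10000
3 3 459/500
4 4 9131/10000
DF(3y) = 459/500 ≈ 0.918000

step 1 [1y] bond c/1=1/40: DF=(402251/400000 − 1/40·(0))/(1+1/40) = 9811/10000 ≈ 0.981100
step 2 [2y] zero: DF = P = 9459/10000 ≈ 0.945900
step 3 [3y] zero: DF = P = 459/500 ≈ 0.918000
step 4 [4y] swap r/1=869/37581: DF=(1 − 869/37581·(0.981100+0.945900+0.918000))/(1+869/37581) = 9131/10000 ≈ 0.913100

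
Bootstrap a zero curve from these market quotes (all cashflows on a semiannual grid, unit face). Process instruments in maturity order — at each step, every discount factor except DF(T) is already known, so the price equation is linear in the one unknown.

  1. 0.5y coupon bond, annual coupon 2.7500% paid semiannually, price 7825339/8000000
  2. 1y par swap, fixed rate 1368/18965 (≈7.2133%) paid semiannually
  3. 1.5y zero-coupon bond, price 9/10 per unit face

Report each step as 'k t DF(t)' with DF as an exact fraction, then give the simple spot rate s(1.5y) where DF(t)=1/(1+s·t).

step 1 [0.5y] bond c/2=11/800: DF=(7825339/8000000 − 11/800·(0))/(1+11/800) = 9649/10000 ≈ 0.964900
step 2 [1y] swap r/2=684/18965: DF=(1 − 684/18965·(0.964900))/(1+684/18965) = 2329/2500 ≈ 0.931600
step 3 [1.5y] zero: DF = P = 9/10 ≈ 0.900000

1 1/2 9649/10000
2 1 2329/2500
3 3/2 9/10
s(1.5y) = (1/(9/10) − 1)/(3/2) = 2/27 ≈ 7.4074%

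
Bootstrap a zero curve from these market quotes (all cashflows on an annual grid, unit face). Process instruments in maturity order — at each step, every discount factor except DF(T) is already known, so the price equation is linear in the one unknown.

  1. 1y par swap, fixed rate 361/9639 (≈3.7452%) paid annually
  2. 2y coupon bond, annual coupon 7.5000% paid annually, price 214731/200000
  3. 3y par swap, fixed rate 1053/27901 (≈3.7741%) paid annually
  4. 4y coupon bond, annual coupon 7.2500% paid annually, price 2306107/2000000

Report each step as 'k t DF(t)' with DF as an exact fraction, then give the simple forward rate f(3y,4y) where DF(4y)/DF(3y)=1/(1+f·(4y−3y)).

1 1 9639/10000
2 2 1863/2000
3 3 8947/10000
4 4 1773/2000
f(3y,4y) = ((8947/10000)/(1773/2000) − 1)/(1) = 82/8865 ≈ 0.9250%

step 1 [1y] swap r/1=361/9639: DF=(1 − 361/9639·(0))/(1+361/9639) = 9639/10000 ≈ 0.963900
step 2 [2y] bond c/1=3/40: DF=(214731/200000 − 3/40·(0.963900))/(1+3/40) = 1863/2000 ≈ 0.931500
step 3 [3y] swap r/1=1053/27901: DF=(1 − 1053/27901·(0.963900+0.931500))/(1+1053/27901) = 8947/10000 ≈ 0.894700
step 4 [4y] bond c/1=29/400: DF=(2306107/2000000 − 29/400·(0.963900+0.931500+0.894700))/(1+29/400) = 1773/2000 ≈ 0.886500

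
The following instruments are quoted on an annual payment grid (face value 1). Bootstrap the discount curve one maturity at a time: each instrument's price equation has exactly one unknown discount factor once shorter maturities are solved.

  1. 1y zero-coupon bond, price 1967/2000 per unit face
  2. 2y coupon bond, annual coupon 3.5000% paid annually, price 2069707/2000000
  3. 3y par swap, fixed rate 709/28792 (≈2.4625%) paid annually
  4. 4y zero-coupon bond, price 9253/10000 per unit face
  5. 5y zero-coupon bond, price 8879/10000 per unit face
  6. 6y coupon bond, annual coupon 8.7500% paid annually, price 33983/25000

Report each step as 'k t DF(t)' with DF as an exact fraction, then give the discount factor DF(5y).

step 1 [1y] zero: DF = P = 1967/2000 ≈ 0.983500
step 2 [2y] bond c/1=7/200: DF=(2069707/2000000 − 7/200·(0.983500))/(1+7/200) = 4833/5000 ≈ 0.966600
step 3 [3y] swap r/1=709/28792: DF=(1 − 709/28792·(0.983500+0.966600))/(1+709/28792) = 9291/10000 ≈ 0.929100
step 4 [4y] zero: DF = P = 9253/10000 ≈ 0.925300
step 5 [5y] zero: DF = P = 8879/10000 ≈ 0.887900
step 6 [6y] bond c/1=7/80: DF=(33983/25000 − 7/80·(0.983500+0.966600+0.929100+0.925300+0.887900))/(1+7/80) = 2181/2500 ≈ 0.872400

1 1 1967/2000
2 2 4833/5000
3 3 9291/10000
4 4 9253/10000
5 5 8879/10000
6 6 2181/2500
DF(5y) = 8879/10000 ≈ 0.887900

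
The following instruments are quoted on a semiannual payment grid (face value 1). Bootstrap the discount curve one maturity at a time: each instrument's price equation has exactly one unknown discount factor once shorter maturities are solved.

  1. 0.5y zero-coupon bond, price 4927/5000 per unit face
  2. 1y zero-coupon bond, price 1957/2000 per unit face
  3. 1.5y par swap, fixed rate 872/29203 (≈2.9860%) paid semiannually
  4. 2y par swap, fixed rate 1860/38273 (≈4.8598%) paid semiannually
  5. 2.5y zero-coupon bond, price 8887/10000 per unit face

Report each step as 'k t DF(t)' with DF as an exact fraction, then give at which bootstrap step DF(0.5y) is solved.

1 1/2 4927/5000
2 1 1957/2000
3 3/2 2391/2500
4 2 907/1000
5 5/2 8887/10000
DF(0.5y) is solved at step 1

step 1 [0.5y] zero: DF = P = 4927/5000 ≈ 0.985400
step 2 [1y] zero: DF = P = 1957/2000 ≈ 0.978500
step 3 [1.5y] swap r/2=436/29203: DF=(1 − 436/29203·(0.985400+0.978500))/(1+436/29203) = 2391/2500 ≈ 0.956400
step 4 [2y] swap r/2=930/38273: DF=(1 − 930/38273·(0.985400+0.978500+0.956400))/(1+930/38273) = 907/1000 ≈ 0.907000
step 5 [2.5y] zero: DF = P = 8887/10000 ≈ 0.888700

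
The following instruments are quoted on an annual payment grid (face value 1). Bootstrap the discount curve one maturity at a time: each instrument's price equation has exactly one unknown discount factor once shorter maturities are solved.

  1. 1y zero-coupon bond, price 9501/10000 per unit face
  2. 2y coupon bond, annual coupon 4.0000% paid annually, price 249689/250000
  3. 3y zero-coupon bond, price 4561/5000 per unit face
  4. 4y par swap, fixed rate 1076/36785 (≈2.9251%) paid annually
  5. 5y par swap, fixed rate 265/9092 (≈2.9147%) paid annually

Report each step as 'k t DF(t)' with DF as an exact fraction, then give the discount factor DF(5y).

1 1 9501/10000
2 2 4619/5000
3 3 4561/5000
4 4 2231/2500
5 5 347/400
DF(5y) = 347/400 ≈ 0.867500

step 1 [1y] zero: DF = P = 9501/10000 ≈ 0.950100
step 2 [2y] bond c/1=1/25: DF=(249689/250000 − 1/25·(0.950100))/(1+1/25) = 4619/5000 ≈ 0.923800
step 3 [3y] zero: DF = P = 4561/5000 ≈ 0.912200
step 4 [4y] swap r/1=1076/36785: DF=(1 − 1076/36785·(0.950100+0.923800+0.912200))/(1+1076/36785) = 2231/2500 ≈ 0.892400
step 5 [5y] swap r/1=265/9092: DF=(1 − 265/9092·(0.950100+0.923800+0.912200+0.892400))/(1+265/9092) = 347/400 ≈ 0.867500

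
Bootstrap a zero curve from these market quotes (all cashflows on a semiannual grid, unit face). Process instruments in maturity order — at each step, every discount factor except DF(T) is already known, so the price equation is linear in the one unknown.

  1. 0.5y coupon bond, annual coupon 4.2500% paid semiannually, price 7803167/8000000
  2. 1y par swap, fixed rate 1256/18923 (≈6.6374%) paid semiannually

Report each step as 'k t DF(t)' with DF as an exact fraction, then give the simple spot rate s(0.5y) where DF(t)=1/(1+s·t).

1 1/2 9551/10000
2 1 2343/2500
s(0.5y) = (1/(9551/10000) − 1)/(1/2) = 898/9551 ≈ 9.4022%

step 1 [0.5y] bond c/2=17/800: DF=(7803167/8000000 − 17/800·(0))/(1+17/800) = 9551/10000 ≈ 0.955100
step 2 [1y] swap r/2=628/18923: DF=(1 − 628/18923·(0.955100))/(1+628/18923) = 2343/2500 ≈ 0.937200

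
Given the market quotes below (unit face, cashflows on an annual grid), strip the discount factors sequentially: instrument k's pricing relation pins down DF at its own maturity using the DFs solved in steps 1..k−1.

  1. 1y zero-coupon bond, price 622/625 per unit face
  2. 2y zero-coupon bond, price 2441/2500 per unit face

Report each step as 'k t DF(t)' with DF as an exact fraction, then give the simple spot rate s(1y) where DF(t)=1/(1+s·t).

step 1 [1y] zero: DF = P = 622/625 ≈ 0.995200
step 2 [2y] zero: DF = P = 2441/2500 ≈ 0.976400

1 1 622/625
2 2 2441/2500
s(1y) = (1/(622/625) − 1)/(1) = 3/622 ≈ 0.4823%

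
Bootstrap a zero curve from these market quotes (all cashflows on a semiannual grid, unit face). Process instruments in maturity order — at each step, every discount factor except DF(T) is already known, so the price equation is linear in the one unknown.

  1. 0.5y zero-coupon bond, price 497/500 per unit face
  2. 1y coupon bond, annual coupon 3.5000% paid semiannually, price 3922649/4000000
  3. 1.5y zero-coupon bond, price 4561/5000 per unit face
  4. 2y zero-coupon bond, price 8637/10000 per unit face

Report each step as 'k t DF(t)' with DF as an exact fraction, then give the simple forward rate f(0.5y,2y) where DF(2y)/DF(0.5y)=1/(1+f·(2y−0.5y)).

step 1 [0.5y] zero: DF = P = 497/500 ≈ 0.994000
step 2 [1y] bond c/2=7/400: DF=(3922649/4000000 − 7/400·(0.994000))/(1+7/400) = 9467/10000 ≈ 0.946700
step 3 [1.5y] zero: DF = P = 4561/5000 ≈ 0.912200
step 4 [2y] zero: DF = P = 8637/10000 ≈ 0.863700

1 1/2 497/500
2 1 9467/10000
3 3/2 4561/5000
4 2 8637/10000
f(0.5y,2y) = ((497/500)/(8637/10000) − 1)/(3/2) = 2606/25911 ≈ 10.0575%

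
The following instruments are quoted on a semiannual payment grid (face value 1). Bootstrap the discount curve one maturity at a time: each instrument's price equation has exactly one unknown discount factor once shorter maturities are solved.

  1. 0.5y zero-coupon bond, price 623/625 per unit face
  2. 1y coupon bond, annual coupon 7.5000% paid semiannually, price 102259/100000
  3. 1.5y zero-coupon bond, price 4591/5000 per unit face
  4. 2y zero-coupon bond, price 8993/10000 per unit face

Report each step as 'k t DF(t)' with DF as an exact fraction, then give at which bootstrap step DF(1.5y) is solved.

step 1 [0.5y] zero: DF = P = 623/625 ≈ 0.996800
step 2 [1y] bond c/2=3/80: DF=(102259/100000 − 3/80·(0.996800))/(1+3/80) = 1187/1250 ≈ 0.949600
step 3 [1.5y] zero: DF = P = 4591/5000 ≈ 0.918200
step 4 [2y] zero: DF = P = 8993/10000 ≈ 0.899300

1 1/2 623/625
2 1 1187/1250
3 3/2 4591/5000
4 2 8993/10000
DF(1.5y) is solved at step 3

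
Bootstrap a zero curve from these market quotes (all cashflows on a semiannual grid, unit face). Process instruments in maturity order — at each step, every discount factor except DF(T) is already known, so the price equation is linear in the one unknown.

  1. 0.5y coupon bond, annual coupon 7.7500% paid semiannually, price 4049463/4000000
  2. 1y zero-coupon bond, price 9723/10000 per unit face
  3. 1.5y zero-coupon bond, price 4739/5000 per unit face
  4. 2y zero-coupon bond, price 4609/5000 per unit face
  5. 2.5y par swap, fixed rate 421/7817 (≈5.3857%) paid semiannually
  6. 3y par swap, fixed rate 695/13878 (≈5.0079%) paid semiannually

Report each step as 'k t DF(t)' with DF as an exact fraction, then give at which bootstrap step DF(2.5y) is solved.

step 1 [0.5y] bond c/2=31/800: DF=(4049463/4000000 − 31/800·(0))/(1+31/800) = 4873/5000 ≈ 0.974600
step 2 [1y] zero: DF = P = 9723/10000 ≈ 0.972300
step 3 [1.5y] zero: DF = P = 4739/5000 ≈ 0.947800
step 4 [2y] zero: DF = P = 4609/5000 ≈ 0.921800
step 5 [2.5y] swap r/2=421/15634: DF=(1 − 421/15634·(0.974600+0.972300+0.947800+0.921800))/(1+421/15634) = 8737/10000 ≈ 0.873700
step 6 [3y] swap r/2=695/27756: DF=(1 − 695/27756·(0.974600+0.972300+0.947800+0.921800+0.873700))/(1+695/27756) = 861/1000 ≈ 0.861000

1 1/2 4873/5000
2 1 9723/10000
3 3/2 4739/5000
4 2 4609/5000
5 5/2 8737/10000
6 3 861/1000
DF(2.5y) is solved at step 5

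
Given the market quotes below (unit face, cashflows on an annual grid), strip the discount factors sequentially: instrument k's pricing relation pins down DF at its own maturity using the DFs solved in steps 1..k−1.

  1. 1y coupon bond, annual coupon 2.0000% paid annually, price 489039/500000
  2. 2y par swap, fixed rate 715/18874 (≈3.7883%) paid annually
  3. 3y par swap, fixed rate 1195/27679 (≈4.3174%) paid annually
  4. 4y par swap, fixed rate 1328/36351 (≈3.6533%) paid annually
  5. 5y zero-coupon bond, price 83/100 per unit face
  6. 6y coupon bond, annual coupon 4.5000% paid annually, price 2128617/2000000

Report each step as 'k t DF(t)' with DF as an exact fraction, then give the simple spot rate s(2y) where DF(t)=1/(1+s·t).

step 1 [1y] bond c/1=1/50: DF=(489039/500000 − 1/50·(0))/(1+1/50) = 9589/10000 ≈ 0.958900
step 2 [2y] swap r/1=715/18874: DF=(1 − 715/18874·(0.958900))/(1+715/18874) = 1857/2000 ≈ 0.928500
step 3 [3y] swap r/1=1195/27679: DF=(1 − 1195/27679·(0.958900+0.928500))/(1+1195/27679) = 1761/2000 ≈ 0.880500
step 4 [4y] swap r/1=1328/36351: DF=(1 − 1328/36351·(0.958900+0.928500+0.880500))/(1+1328/36351) = 542/625 ≈ 0.867200
step 5 [5y] zero: DF = P = 83/100 ≈ 0.830000
step 6 [6y] bond c/1=9/200: DF=(2128617/2000000 − 9/200·(0.958900+0.928500+0.880500+0.867200+0.830000))/(1+9/200) = 4131/5000 ≈ 0.826200

1 1 9589/10000
2 2 1857/2000
3 3 1761/2000
4 4 542/625
5 5 83/100
6 6 4131/5000
s(2y) = (1/(1857/2000) − 1)/(2) = 143/3714 ≈ 3.8503%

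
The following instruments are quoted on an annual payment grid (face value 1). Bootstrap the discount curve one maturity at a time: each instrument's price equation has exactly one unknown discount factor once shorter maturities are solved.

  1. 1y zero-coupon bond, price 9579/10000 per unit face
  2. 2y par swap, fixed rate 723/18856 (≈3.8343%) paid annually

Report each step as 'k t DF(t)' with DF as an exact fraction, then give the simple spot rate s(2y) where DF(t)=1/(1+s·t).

1 1 9579/10000
2 2 9277/10000
s(2y) = (1/(9277/10000) − 1)/(2) = 723/18554 ≈ 3.8967%

step 1 [1y] zero: DF = P = 9579/10000 ≈ 0.957900
step 2 [2y] swap r/1=723/18856: DF=(1 − 723/18856·(0.957900))/(1+723/18856) = 9277/10000 ≈ 0.927700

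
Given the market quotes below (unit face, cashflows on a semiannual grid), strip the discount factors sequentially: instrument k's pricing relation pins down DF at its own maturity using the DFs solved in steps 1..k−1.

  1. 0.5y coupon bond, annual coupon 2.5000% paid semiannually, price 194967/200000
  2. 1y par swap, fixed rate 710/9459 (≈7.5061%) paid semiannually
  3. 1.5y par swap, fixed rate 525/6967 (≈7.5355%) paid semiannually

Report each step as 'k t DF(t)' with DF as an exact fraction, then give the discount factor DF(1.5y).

1 1/2 2407/2500
2 1 929/1000
3 3/2 179/200
DF(1.5y) = 179/200 ≈ 0.895000

step 1 [0.5y] bond c/2=1/80: DF=(194967/200000 − 1/80·(0))/(1+1/80) = 2407/2500 ≈ 0.962800
step 2 [1y] swap r/2=355/9459: DF=(1 − 355/9459·(0.962800))/(1+355/9459) = 929/1000 ≈ 0.929000
step 3 [1.5y] swap r/2=525/13934: DF=(1 − 525/13934·(0.962800+0.929000))/(1+525/13934) = 179/200 ≈ 0.895000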